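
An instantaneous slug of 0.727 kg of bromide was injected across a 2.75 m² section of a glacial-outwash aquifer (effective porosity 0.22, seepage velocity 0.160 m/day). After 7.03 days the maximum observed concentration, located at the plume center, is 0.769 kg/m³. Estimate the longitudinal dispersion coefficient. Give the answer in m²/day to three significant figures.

0.0276 m²/day

At the plume center C_max = M/(n_e·A·√(4πDt)), so D = M²/(4πt·(n_e·A·C_max)²).
n_e·A·C_max = 0.22 × 2.75 × 0.769 = 0.4652 kg/m.
D = 0.727²/(4π × 7.03 × 0.4652²) = 0.0276 m²/day.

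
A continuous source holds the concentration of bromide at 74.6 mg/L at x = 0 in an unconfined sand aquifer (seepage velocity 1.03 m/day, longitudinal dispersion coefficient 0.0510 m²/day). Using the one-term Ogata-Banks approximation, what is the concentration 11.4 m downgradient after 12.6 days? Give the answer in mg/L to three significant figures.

For a continuous step input, C/C₀ ≈ ½·erfc((x−vt)/(2√(Dt))).
vt = 1.03 × 12.6 = 12.978 m and 2√(Dt) = 2√(0.0510 × 12.6) = 1.603 m.
Argument (x−vt)/(2√(Dt)) = (11.4 − 12.978)/1.603 = -0.9844; ½·erfc(-0.9844) = 0.9181.
C = 74.6 × 0.9181 = 68.5 mg/L.

68.5 mg/L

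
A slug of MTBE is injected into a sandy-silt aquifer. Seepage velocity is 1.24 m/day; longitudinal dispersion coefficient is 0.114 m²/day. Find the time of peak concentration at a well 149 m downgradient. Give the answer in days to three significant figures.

For the 1D instantaneous-source solution, setting ∂C/∂t = 0 at fixed x gives v²t² + 2Dt − x² = 0, so t = (√(D² + v²x²) − D)/v².
√(D² + v²x²) = √(0.114² + 1.24² × 149²) = 184.8; v² = 1.5376.
t = (184.8 − 0.114)/1.5376 = 120 days (vs. the pure-advection estimate x/v = 120 d).

120 days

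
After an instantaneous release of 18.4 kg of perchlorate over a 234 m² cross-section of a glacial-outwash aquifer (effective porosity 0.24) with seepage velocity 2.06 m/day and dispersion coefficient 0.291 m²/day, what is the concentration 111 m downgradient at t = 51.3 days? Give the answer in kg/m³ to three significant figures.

0.0149 kg/m³

For an instantaneous plane source, C(x,t) = M/(n_e·A·√(4πDt)) · exp(−(x−vt)²/(4Dt)), with n_e·A the pore (flow) area.
Plume center vt = 2.06 × 51.3 = 105.678 m, so the well at 111 m is 5.322 m downgradient of the peak.
√(4πDt) = 13.70 m, giving peak height M/(n_e·A·√(4πDt)) = 18.4/(0.24 × 234 × 13.70) = 0.02391 kg/m³.
(x−vt)²/(4Dt) = (5.322)²/(4 × 0.291 × 51.3) = 0.4743; exp(−0.4743) = 0.6223.
C = 0.02391 × 0.6223 = 0.0149 kg/m³.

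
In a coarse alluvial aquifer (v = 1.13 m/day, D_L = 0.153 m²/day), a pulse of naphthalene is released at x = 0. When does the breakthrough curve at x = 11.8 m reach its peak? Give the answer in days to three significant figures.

For the 1D instantaneous-source solution, setting ∂C/∂t = 0 at fixed x gives v²t² + 2Dt − x² = 0, so t = (√(D² + v²x²) − D)/v².
√(D² + v²x²) = √(0.153² + 1.13² × 11.8²) = 13.33; v² = 1.2769.
t = (13.33 − 0.153)/1.2769 = 10.3 days (vs. the pure-advection estimate x/v = 10.4 d).

10.3 days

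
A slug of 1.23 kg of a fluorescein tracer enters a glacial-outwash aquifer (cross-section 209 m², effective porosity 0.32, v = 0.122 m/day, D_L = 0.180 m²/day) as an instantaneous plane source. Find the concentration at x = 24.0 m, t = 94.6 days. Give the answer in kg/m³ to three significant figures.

For an instantaneous plane source, C(x,t) = M/(n_e·A·√(4πDt)) · exp(−(x−vt)²/(4Dt)), with n_e·A the pore (flow) area.
Plume center vt = 0.122 × 94.6 = 11.5412 m, so the well at 24.0 m is 12.4588 m downgradient of the peak.
√(4πDt) = 14.63 m, giving peak height M/(n_e·A·√(4πDt)) = 1.23/(0.32 × 209 × 14.63) = 0.001257 kg/m³.
(x−vt)²/(4Dt) = (12.4588)²/(4 × 0.180 × 94.6) = 2.279; exp(−2.279) = 0.1024.
C = 0.001257 × 0.1024 = 0.000129 kg/m³.

0.000129 kg/m³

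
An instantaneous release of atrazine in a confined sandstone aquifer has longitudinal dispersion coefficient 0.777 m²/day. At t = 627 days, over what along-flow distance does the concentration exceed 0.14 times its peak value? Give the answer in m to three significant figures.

124 m

The plume is Gaussian with σ = √(2Dt) = √(2 × 0.777 × 627) = 31.21 m.
C/C_peak = exp(−Δx²/(2σ²)) = 0.14 ⇒ Δx = σ·√(−2 ln 0.14) = 31.21 × 1.983 = 61.89 m.
Width = 2Δx = 124 m.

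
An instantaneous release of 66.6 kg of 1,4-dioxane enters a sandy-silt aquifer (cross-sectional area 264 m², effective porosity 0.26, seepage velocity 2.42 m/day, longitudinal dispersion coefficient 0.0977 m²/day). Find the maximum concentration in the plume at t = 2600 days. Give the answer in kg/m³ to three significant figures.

0.0172 kg/m³

The peak of an instantaneous 1D plume sits at x = vt; there the Gaussian factor is 1 and C_max = M/(n_e·A·√(4πDt)), where n_e·A is the pore area the mass is dissolved in.
√(4πDt) = √(4π × 0.0977 × 2600) = 56.50 m, so C_max = 66.6/(0.26 × 264 × 56.50) = 0.0172 kg/m³.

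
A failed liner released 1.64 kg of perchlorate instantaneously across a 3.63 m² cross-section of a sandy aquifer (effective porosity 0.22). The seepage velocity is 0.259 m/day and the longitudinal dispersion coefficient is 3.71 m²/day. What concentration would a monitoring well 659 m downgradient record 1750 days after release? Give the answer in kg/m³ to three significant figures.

For an instantaneous plane source, C(x,t) = M/(n_e·A·√(4πDt)) · exp(−(x−vt)²/(4Dt)), with n_e·A the pore (flow) area.
Plume center vt = 0.259 × 1750 = 453.25 m, so the well at 659 m is 205.75 m downgradient of the peak.
√(4πDt) = 285.6 m, giving peak height M/(n_e·A·√(4πDt)) = 1.64/(0.22 × 3.63 × 285.6) = 0.007190 kg/m³.
(x−vt)²/(4Dt) = (205.75)²/(4 × 3.71 × 1750) = 1.630; exp(−1.630) = 0.1959.
C = 0.007190 × 0.1959 = 0.00141 kg/m³.

0.00141 kg/m³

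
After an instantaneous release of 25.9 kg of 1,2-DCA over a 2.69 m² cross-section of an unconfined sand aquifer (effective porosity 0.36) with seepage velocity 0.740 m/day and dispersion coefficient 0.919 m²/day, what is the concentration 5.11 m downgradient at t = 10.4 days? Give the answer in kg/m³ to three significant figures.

2.05 kg/m³

For an instantaneous plane source, C(x,t) = M/(n_e·A·√(4πDt)) · exp(−(x−vt)²/(4Dt)), with n_e·A the pore (flow) area.
Plume center vt = 0.740 × 10.4 = 7.696 m, so the well at 5.11 m is 2.586 m upgradient of the peak.
√(4πDt) = 10.96 m, giving peak height M/(n_e·A·√(4πDt)) = 25.9/(0.36 × 2.69 × 10.96) = 2.440 kg/m³.
(x−vt)²/(4Dt) = (-2.586)²/(4 × 0.919 × 10.4) = 0.1749; exp(−0.1749) = 0.8395.
C = 2.440 × 0.8395 = 2.05 kg/m³.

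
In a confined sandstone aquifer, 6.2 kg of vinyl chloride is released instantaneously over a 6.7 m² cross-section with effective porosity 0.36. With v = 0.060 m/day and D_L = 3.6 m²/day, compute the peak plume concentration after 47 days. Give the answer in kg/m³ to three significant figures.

0.0557 kg/m³

The peak of an instantaneous 1D plume sits at x = vt; there the Gaussian factor is 1 and C_max = M/(n_e·A·√(4πDt)), where n_e·A is the pore area the mass is dissolved in.
√(4πDt) = √(4π × 3.6 × 47) = 46.11 m, so C_max = 6.2/(0.36 × 6.7 × 46.11) = 0.0557 kg/m³.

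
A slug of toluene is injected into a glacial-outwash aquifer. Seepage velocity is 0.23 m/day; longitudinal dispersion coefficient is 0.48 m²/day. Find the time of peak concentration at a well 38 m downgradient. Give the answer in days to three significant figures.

156 days

For the 1D instantaneous-source solution, setting ∂C/∂t = 0 at fixed x gives v²t² + 2Dt − x² = 0, so t = (√(D² + v²x²) − D)/v².
√(D² + v²x²) = √(0.48² + 0.23² × 38²) = 8.753; v² = 0.0529.
t = (8.753 − 0.48)/0.0529 = 156 days (vs. the pure-advection estimate x/v = 165 d).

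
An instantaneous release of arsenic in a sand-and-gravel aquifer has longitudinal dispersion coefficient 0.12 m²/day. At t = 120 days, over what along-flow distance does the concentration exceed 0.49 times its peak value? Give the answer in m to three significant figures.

12.8 m

The plume is Gaussian with σ = √(2Dt) = √(2 × 0.12 × 120) = 5.367 m.
C/C_peak = exp(−Δx²/(2σ²)) = 0.49 ⇒ Δx = σ·√(−2 ln 0.49) = 5.367 × 1.194 = 6.408 m.
Width = 2Δx = 12.8 m.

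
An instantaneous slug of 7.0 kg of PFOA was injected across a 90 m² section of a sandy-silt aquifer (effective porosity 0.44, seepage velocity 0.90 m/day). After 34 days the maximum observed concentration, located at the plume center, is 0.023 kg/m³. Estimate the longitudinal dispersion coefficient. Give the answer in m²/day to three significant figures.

At the plume center C_max = M/(n_e·A·√(4πDt)), so D = M²/(4πt·(n_e·A·C_max)²).
n_e·A·C_max = 0.44 × 90 × 0.023 = 0.9108 kg/m.
D = 7.0²/(4π × 34 × 0.9108²) = 0.138 m²/day.

0.138 m²/day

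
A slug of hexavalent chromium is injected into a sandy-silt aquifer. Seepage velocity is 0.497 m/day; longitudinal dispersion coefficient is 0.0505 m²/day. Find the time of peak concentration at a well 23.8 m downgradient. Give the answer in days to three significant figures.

For the 1D instantaneous-source solution, setting ∂C/∂t = 0 at fixed x gives v²t² + 2Dt − x² = 0, so t = (√(D² + v²x²) − D)/v².
√(D² + v²x²) = √(0.0505² + 0.497² × 23.8²) = 11.83; v² = 0.247009.
t = (11.83 − 0.0505)/0.247009 = 47.7 days (vs. the pure-advection estimate x/v = 47.9 d).

47.7 days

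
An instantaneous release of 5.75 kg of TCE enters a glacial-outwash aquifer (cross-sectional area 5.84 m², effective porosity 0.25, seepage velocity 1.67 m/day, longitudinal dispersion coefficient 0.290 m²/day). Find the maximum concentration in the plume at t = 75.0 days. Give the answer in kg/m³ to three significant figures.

The peak of an instantaneous 1D plume sits at x = vt; there the Gaussian factor is 1 and C_max = M/(n_e·A·√(4πDt)), where n_e·A is the pore area the mass is dissolved in.
√(4πDt) = √(4π × 0.290 × 75.0) = 16.53 m, so C_max = 5.75/(0.25 × 5.84 × 16.53) = 0.238 kg/m³.

0.238 kg/m³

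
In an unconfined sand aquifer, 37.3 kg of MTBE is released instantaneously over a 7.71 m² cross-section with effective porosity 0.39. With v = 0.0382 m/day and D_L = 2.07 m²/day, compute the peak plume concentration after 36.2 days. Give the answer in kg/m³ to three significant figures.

0.404 kg/m³

The peak of an instantaneous 1D plume sits at x = vt; there the Gaussian factor is 1 and C_max = M/(n_e·A·√(4πDt)), where n_e·A is the pore area the mass is dissolved in.
√(4πDt) = √(4π × 2.07 × 36.2) = 30.69 m, so C_max = 37.3/(0.39 × 7.71 × 30.69) = 0.404 kg/m³.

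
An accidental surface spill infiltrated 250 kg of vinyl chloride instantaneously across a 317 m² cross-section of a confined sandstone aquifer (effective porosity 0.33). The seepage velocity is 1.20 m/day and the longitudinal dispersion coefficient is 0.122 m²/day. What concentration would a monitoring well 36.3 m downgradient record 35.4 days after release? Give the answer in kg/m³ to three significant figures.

0.0356 kg/m³

For an instantaneous plane source, C(x,t) = M/(n_e·A·√(4πDt)) · exp(−(x−vt)²/(4Dt)), with n_e·A the pore (flow) area.
Plume center vt = 1.20 × 35.4 = 42.48 m, so the well at 36.3 m is 6.18 m upgradient of the peak.
√(4πDt) = 7.367 m, giving peak height M/(n_e·A·√(4πDt)) = 250/(0.33 × 317 × 7.367) = 0.3244 kg/m³.
(x−vt)²/(4Dt) = (-6.18)²/(4 × 0.122 × 35.4) = 2.211; exp(−2.211) = 0.1096.
C = 0.3244 × 0.1096 = 0.0356 kg/m³.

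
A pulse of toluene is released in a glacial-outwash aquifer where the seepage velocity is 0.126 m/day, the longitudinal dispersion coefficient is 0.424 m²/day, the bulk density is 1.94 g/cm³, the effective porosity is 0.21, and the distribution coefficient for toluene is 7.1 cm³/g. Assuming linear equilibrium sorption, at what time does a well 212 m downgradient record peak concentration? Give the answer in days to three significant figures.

110000 days

Retardation factor R = 1 + ρ_b·K_d/n = 1 + 1.94 × 7.1/0.21 = 66.59.
Sorption retards both mechanisms: v_R = v/R = 0.001892 m/day, D_R = D/R = 0.006367 m²/day.
Peak time from v_R²t² + 2D_R t − x² = 0: t = (√(D_R² + v_R²x²) − D_R)/v_R².
√(D_R² + v_R²x²) = √(0.006367² + 0.001892² × 212²) = 0.4012; v_R² = 3.580e-06.
t = (0.4012 − 0.006367)/3.580e-06 = 110000 days.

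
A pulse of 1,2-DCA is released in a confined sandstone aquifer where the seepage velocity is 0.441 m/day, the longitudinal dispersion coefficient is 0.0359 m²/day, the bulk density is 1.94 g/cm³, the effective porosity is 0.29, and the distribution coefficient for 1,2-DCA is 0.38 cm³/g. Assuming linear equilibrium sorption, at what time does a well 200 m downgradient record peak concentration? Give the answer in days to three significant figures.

1610 days

Retardation factor R = 1 + ρ_b·K_d/n = 1 + 1.94 × 0.38/0.29 = 3.542.
Sorption retards both mechanisms: v_R = v/R = 0.1245 m/day, D_R = D/R = 0.01014 m²/day.
Peak time from v_R²t² + 2D_R t − x² = 0: t = (√(D_R² + v_R²x²) − D_R)/v_R².
√(D_R² + v_R²x²) = √(0.01014² + 0.1245² × 200²) = 24.90; v_R² = 0.01550.
t = (24.90 − 0.01014)/0.01550 = 1610 days.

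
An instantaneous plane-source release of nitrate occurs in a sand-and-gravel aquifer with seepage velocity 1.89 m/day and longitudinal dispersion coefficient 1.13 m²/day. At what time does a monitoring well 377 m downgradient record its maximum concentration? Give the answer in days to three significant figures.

199 days

For the 1D instantaneous-source solution, setting ∂C/∂t = 0 at fixed x gives v²t² + 2Dt − x² = 0, so t = (√(D² + v²x²) − D)/v².
√(D² + v²x²) = √(1.13² + 1.89² × 377²) = 712.5; v² = 3.5721.
t = (712.5 − 1.13)/3.5721 = 199 days (vs. the pure-advection estimate x/v = 199 d).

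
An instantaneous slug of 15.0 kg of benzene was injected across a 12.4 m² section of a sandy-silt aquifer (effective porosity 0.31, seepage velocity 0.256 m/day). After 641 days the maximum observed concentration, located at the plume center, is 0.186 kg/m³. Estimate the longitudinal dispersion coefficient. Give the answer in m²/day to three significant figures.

0.0546 m²/day

At the plume center C_max = M/(n_e·A·√(4πDt)), so D = M²/(4πt·(n_e·A·C_max)²).
n_e·A·C_max = 0.31 × 12.4 × 0.186 = 0.7150 kg/m.
D = 15.0²/(4π × 641 × 0.7150²) = 0.0546 m²/day.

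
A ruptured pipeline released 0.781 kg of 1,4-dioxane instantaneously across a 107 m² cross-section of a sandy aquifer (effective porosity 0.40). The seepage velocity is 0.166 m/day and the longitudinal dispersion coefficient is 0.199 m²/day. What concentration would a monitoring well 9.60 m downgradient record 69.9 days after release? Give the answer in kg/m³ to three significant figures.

For an instantaneous plane source, C(x,t) = M/(n_e·A·√(4πDt)) · exp(−(x−vt)²/(4Dt)), with n_e·A the pore (flow) area.
Plume center vt = 0.166 × 69.9 = 11.6034 m, so the well at 9.60 m is 2.0034 m upgradient of the peak.
√(4πDt) = 13.22 m, giving peak height M/(n_e·A·√(4πDt)) = 0.781/(0.40 × 107 × 13.22) = 0.001380 kg/m³.
(x−vt)²/(4Dt) = (-2.0034)²/(4 × 0.199 × 69.9) = 0.07213; exp(−0.07213) = 0.9304.
C = 0.001380 × 0.9304 = 0.00128 kg/m³.

0.00128 kg/m³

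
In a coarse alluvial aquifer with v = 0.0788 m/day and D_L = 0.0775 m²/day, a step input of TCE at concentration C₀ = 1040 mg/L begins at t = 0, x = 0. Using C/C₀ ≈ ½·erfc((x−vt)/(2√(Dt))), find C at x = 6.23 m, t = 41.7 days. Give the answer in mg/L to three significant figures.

For a continuous step input, C/C₀ ≈ ½·erfc((x−vt)/(2√(Dt))).
vt = 0.0788 × 41.7 = 3.28596 m and 2√(Dt) = 2√(0.0775 × 41.7) = 3.595 m.
Argument (x−vt)/(2√(Dt)) = (6.23 − 3.28596)/3.595 = 0.8189; ½·erfc(0.8189) = 0.1234.
C = 1040 × 0.1234 = 128 mg/L.

128 mg/L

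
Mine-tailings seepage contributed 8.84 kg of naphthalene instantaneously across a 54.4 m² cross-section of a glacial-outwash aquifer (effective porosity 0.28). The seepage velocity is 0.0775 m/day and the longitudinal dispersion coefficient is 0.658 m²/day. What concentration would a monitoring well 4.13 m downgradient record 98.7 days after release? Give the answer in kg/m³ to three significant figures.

0.0194 kg/m³

For an instantaneous plane source, C(x,t) = M/(n_e·A·√(4πDt)) · exp(−(x−vt)²/(4Dt)), with n_e·A the pore (flow) area.
Plume center vt = 0.0775 × 98.7 = 7.64925 m, so the well at 4.13 m is 3.51925 m upgradient of the peak.
√(4πDt) = 28.57 m, giving peak height M/(n_e·A·√(4πDt)) = 8.84/(0.28 × 54.4 × 28.57) = 0.02031 kg/m³.
(x−vt)²/(4Dt) = (-3.51925)²/(4 × 0.658 × 98.7) = 0.04768; exp(−0.04768) = 0.9534.
C = 0.02031 × 0.9534 = 0.0194 kg/m³.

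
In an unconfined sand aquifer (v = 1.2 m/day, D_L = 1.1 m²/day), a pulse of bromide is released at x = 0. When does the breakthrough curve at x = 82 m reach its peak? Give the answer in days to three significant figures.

For the 1D instantaneous-source solution, setting ∂C/∂t = 0 at fixed x gives v²t² + 2Dt − x² = 0, so t = (√(D² + v²x²) − D)/v².
√(D² + v²x²) = √(1.1² + 1.2² × 82²) = 98.41; v² = 1.44.
t = (98.41 − 1.1)/1.44 = 67.6 days (vs. the pure-advection estimate x/v = 68.3 d).

67.6 days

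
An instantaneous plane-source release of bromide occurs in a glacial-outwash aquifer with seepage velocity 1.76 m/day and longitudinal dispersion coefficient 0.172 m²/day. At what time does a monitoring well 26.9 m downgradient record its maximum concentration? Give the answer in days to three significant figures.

15.2 days

For the 1D instantaneous-source solution, setting ∂C/∂t = 0 at fixed x gives v²t² + 2Dt − x² = 0, so t = (√(D² + v²x²) − D)/v².
√(D² + v²x²) = √(0.172² + 1.76² × 26.9²) = 47.34; v² = 3.0976.
t = (47.34 − 0.172)/3.0976 = 15.2 days (vs. the pure-advection estimate x/v = 15.3 d).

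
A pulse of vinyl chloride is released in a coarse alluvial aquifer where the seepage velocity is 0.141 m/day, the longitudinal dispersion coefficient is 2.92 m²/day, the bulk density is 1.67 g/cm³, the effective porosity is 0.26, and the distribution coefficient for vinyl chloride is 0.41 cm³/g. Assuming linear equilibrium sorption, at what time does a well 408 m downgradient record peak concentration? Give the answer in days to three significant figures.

9990 days

Retardation factor R = 1 + ρ_b·K_d/n = 1 + 1.67 × 0.41/0.26 = 3.633.
Sorption retards both mechanisms: v_R = v/R = 0.03881 m/day, D_R = D/R = 0.8037 m²/day.
Peak time from v_R²t² + 2D_R t − x² = 0: t = (√(D_R² + v_R²x²) − D_R)/v_R².
√(D_R² + v_R²x²) = √(0.8037² + 0.03881² × 408²) = 15.85; v_R² = 0.001506.
t = (15.85 − 0.8037)/0.001506 = 9990 days.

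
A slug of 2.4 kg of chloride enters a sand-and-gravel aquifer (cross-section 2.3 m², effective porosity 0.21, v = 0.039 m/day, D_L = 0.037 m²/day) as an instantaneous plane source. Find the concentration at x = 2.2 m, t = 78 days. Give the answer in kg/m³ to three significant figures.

0.776 kg/m³

For an instantaneous plane source, C(x,t) = M/(n_e·A·√(4πDt)) · exp(−(x−vt)²/(4Dt)), with n_e·A the pore (flow) area.
Plume center vt = 0.039 × 78 = 3.042 m, so the well at 2.2 m is 0.842 m upgradient of the peak.
√(4πDt) = 6.022 m, giving peak height M/(n_e·A·√(4πDt)) = 2.4/(0.21 × 2.3 × 6.022) = 0.8251 kg/m³.
(x−vt)²/(4Dt) = (-0.842)²/(4 × 0.037 × 78) = 0.06141; exp(−0.06141) = 0.9404.
C = 0.8251 × 0.9404 = 0.776 kg/m³.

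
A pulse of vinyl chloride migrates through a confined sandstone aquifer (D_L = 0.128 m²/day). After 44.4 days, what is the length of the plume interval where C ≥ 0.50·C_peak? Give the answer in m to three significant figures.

7.94 m

The plume is Gaussian with σ = √(2Dt) = √(2 × 0.128 × 44.4) = 3.371 m.
C/C_peak = exp(−Δx²/(2σ²)) = 0.50 ⇒ Δx = σ·√(−2 ln 0.50) = 3.371 × 1.177 = 3.968 m.
Width = 2Δx = 7.94 m.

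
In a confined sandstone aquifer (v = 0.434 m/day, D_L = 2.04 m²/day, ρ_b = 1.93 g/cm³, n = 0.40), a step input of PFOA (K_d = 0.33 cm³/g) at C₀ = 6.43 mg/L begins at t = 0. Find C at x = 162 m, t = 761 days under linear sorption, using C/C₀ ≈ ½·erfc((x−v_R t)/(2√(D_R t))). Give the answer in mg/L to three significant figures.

1.02 mg/L

Retardation factor R = 1 + ρ_b·K_d/n = 1 + 1.93 × 0.33/0.40 = 2.592.
Sorption retards both mechanisms: v_R = v/R = 0.1674 m/day, D_R = D/R = 0.7870 m²/day.
v_R·t = 0.1674 × 761 = 127.3914 m; 2√(D_R t) = 48.95 m; argument = (162 − 127.3914)/48.95 = 0.7070.
C = C₀ × ½·erfc(0.7070) = 6.43 × 0.1587 = 1.02 mg/L.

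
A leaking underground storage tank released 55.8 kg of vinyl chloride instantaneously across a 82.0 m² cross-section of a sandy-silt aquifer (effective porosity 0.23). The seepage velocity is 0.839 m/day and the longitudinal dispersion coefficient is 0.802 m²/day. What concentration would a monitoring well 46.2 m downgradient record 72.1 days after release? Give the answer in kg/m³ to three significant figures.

0.0454 kg/m³

For an instantaneous plane source, C(x,t) = M/(n_e·A·√(4πDt)) · exp(−(x−vt)²/(4Dt)), with n_e·A the pore (flow) area.
Plume center vt = 0.839 × 72.1 = 60.4919 m, so the well at 46.2 m is 14.2919 m upgradient of the peak.
√(4πDt) = 26.96 m, giving peak height M/(n_e·A·√(4πDt)) = 55.8/(0.23 × 82.0 × 26.96) = 0.1097 kg/m³.
(x−vt)²/(4Dt) = (-14.2919)²/(4 × 0.802 × 72.1) = 0.8831; exp(−0.8831) = 0.4135.
C = 0.1097 × 0.4135 = 0.0454 kg/m³.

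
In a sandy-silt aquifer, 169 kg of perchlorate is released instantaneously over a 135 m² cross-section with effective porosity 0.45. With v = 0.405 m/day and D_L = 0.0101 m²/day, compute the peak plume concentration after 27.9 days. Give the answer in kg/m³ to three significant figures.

The peak of an instantaneous 1D plume sits at x = vt; there the Gaussian factor is 1 and C_max = M/(n_e·A·√(4πDt)), where n_e·A is the pore area the mass is dissolved in.
√(4πDt) = √(4π × 0.0101 × 27.9) = 1.882 m, so C_max = 169/(0.45 × 135 × 1.882) = 1.48 kg/m³.

1.48 kg/m³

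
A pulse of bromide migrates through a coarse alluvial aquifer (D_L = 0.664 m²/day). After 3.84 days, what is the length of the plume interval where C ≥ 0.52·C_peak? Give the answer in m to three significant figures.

5.17 m

The plume is Gaussian with σ = √(2Dt) = √(2 × 0.664 × 3.84) = 2.258 m.
C/C_peak = exp(−Δx²/(2σ²)) = 0.52 ⇒ Δx = σ·√(−2 ln 0.52) = 2.258 × 1.144 = 2.583 m.
Width = 2Δx = 5.17 m.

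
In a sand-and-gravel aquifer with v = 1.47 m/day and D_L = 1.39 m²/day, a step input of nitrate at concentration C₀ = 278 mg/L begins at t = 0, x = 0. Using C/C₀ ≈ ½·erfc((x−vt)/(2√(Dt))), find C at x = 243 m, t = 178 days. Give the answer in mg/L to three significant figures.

For a continuous step input, C/C₀ ≈ ½·erfc((x−vt)/(2√(Dt))).
vt = 1.47 × 178 = 261.66 m and 2√(Dt) = 2√(1.39 × 178) = 31.46 m.
Argument (x−vt)/(2√(Dt)) = (243 − 261.66)/31.46 = -0.5931; ½·erfc(-0.5931) = 0.7992.
C = 278 × 0.7992 = 222 mg/L.

222 mg/L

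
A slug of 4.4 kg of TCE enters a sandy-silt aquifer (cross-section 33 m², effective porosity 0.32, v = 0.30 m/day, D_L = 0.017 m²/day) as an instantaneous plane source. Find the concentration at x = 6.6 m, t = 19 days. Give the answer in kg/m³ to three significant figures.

For an instantaneous plane source, C(x,t) = M/(n_e·A·√(4πDt)) · exp(−(x−vt)²/(4Dt)), with n_e·A the pore (flow) area.
Plume center vt = 0.30 × 19 = 5.7 m, so the well at 6.6 m is 0.9 m downgradient of the peak.
√(4πDt) = 2.015 m, giving peak height M/(n_e·A·√(4πDt)) = 4.4/(0.32 × 33 × 2.015) = 0.2068 kg/m³.
(x−vt)²/(4Dt) = (0.9)²/(4 × 0.017 × 19) = 0.6269; exp(−0.6269) = 0.5342.
C = 0.2068 × 0.5342 = 0.110 kg/m³.

0.110 kg/m³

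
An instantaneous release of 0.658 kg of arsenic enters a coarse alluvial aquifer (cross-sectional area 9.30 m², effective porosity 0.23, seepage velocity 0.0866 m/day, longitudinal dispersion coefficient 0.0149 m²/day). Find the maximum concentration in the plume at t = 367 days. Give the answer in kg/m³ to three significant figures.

The peak of an instantaneous 1D plume sits at x = vt; there the Gaussian factor is 1 and C_max = M/(n_e·A·√(4πDt)), where n_e·A is the pore area the mass is dissolved in.
√(4πDt) = √(4π × 0.0149 × 367) = 8.290 m, so C_max = 0.658/(0.23 × 9.30 × 8.290) = 0.0371 kg/m³.

0.0371 kg/m³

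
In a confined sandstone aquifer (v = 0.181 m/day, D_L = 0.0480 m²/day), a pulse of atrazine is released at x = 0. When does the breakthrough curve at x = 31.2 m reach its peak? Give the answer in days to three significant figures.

For the 1D instantaneous-source solution, setting ∂C/∂t = 0 at fixed x gives v²t² + 2Dt − x² = 0, so t = (√(D² + v²x²) − D)/v².
√(D² + v²x²) = √(0.0480² + 0.181² × 31.2²) = 5.647; v² = 0.032761.
t = (5.647 − 0.0480)/0.032761 = 171 days (vs. the pure-advection estimate x/v = 172 d).

171 days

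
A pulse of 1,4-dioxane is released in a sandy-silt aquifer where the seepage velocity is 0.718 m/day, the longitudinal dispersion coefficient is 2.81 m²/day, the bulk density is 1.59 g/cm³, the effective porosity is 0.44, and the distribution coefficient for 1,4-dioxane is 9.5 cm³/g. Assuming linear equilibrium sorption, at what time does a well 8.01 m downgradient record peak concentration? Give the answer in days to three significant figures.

246 days

Retardation factor R = 1 + ρ_b·K_d/n = 1 + 1.59 × 9.5/0.44 = 35.33.
Sorption retards both mechanisms: v_R = v/R = 0.02032 m/day, D_R = D/R = 0.07954 m²/day.
Peak time from v_R²t² + 2D_R t − x² = 0: t = (√(D_R² + v_R²x²) − D_R)/v_R².
√(D_R² + v_R²x²) = √(0.07954² + 0.02032² × 8.01²) = 0.1812; v_R² = 0.0004129.
t = (0.1812 − 0.07954)/0.0004129 = 246 days.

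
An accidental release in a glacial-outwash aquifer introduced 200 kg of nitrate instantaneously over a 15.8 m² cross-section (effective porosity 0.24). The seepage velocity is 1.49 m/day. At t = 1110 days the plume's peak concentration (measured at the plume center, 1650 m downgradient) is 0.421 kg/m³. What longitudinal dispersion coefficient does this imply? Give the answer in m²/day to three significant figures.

1.13 m²/day

At the plume center C_max = M/(n_e·A·√(4πDt)), so D = M²/(4πt·(n_e·A·C_max)²).
n_e·A·C_max = 0.24 × 15.8 × 0.421 = 1.596 kg/m.
D = 200²/(4π × 1110 × 1.596²) = 1.13 m²/day.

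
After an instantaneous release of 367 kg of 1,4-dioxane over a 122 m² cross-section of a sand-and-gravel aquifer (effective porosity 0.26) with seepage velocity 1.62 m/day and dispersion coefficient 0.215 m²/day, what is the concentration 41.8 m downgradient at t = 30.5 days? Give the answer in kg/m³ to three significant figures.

0.140 kg/m³

For an instantaneous plane source, C(x,t) = M/(n_e·A·√(4πDt)) · exp(−(x−vt)²/(4Dt)), with n_e·A the pore (flow) area.
Plume center vt = 1.62 × 30.5 = 49.41 m, so the well at 41.8 m is 7.61 m upgradient of the peak.
√(4πDt) = 9.078 m, giving peak height M/(n_e·A·√(4πDt)) = 367/(0.26 × 122 × 9.078) = 1.275 kg/m³.
(x−vt)²/(4Dt) = (-7.61)²/(4 × 0.215 × 30.5) = 2.208; exp(−2.208) = 0.1099.
C = 1.275 × 0.1099 = 0.140 kg/m³.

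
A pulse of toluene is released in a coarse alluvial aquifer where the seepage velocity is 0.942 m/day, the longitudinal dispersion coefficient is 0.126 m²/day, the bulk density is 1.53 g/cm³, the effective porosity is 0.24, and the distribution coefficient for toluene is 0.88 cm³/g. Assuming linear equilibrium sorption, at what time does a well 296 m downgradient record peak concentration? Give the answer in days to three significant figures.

2080 days

Retardation factor R = 1 + ρ_b·K_d/n = 1 + 1.53 × 0.88/0.24 = 6.610.
Sorption retards both mechanisms: v_R = v/R = 0.1425 m/day, D_R = D/R = 0.01906 m²/day.
Peak time from v_R²t² + 2D_R t − x² = 0: t = (√(D_R² + v_R²x²) − D_R)/v_R².
√(D_R² + v_R²x²) = √(0.01906² + 0.1425² × 296²) = 42.18; v_R² = 0.02031.
t = (42.18 − 0.01906)/0.02031 = 2080 days.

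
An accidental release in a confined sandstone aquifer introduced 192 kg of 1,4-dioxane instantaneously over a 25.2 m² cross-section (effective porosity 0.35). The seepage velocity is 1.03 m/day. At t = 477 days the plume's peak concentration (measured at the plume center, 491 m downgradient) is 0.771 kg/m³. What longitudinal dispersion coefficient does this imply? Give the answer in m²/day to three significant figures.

At the plume center C_max = M/(n_e·A·√(4πDt)), so D = M²/(4πt·(n_e·A·C_max)²).
n_e·A·C_max = 0.35 × 25.2 × 0.771 = 6.800 kg/m.
D = 192²/(4π × 477 × 6.800²) = 0.133 m²/day.

0.133 m²/day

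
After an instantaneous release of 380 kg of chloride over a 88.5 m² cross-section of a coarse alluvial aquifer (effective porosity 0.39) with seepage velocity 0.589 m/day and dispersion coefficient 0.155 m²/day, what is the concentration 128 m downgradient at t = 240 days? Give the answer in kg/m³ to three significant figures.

0.153 kg/m³

For an instantaneous plane source, C(x,t) = M/(n_e·A·√(4πDt)) · exp(−(x−vt)²/(4Dt)), with n_e·A the pore (flow) area.
Plume center vt = 0.589 × 240 = 141.36 m, so the well at 128 m is 13.36 m upgradient of the peak.
√(4πDt) = 21.62 m, giving peak height M/(n_e·A·√(4πDt)) = 380/(0.39 × 88.5 × 21.62) = 0.5092 kg/m³.
(x−vt)²/(4Dt) = (-13.36)²/(4 × 0.155 × 240) = 1.200; exp(−1.200) = 0.3012.
C = 0.5092 × 0.3012 = 0.153 kg/m³.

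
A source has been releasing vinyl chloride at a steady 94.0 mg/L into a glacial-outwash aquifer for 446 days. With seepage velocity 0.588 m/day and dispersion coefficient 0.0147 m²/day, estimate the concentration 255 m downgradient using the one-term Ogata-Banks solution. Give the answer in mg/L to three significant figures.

For a continuous step input, C/C₀ ≈ ½·erfc((x−vt)/(2√(Dt))).
vt = 0.588 × 446 = 262.248 m and 2√(Dt) = 2√(0.0147 × 446) = 5.121 m.
Argument (x−vt)/(2√(Dt)) = (255 − 262.248)/5.121 = -1.415; ½·erfc(-1.415) = 0.9773.
C = 94.0 × 0.9773 = 91.9 mg/L.

91.9 mg/L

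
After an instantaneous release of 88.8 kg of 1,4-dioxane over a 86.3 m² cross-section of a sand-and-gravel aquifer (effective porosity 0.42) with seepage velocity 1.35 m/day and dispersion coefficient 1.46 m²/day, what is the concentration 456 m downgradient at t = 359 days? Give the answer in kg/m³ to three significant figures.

0.0204 kg/m³

For an instantaneous plane source, C(x,t) = M/(n_e·A·√(4πDt)) · exp(−(x−vt)²/(4Dt)), with n_e·A the pore (flow) area.
Plume center vt = 1.35 × 359 = 484.65 m, so the well at 456 m is 28.65 m upgradient of the peak.
√(4πDt) = 81.16 m, giving peak height M/(n_e·A·√(4πDt)) = 88.8/(0.42 × 86.3 × 81.16) = 0.03019 kg/m³.
(x−vt)²/(4Dt) = (-28.65)²/(4 × 1.46 × 359) = 0.3915; exp(−0.3915) = 0.6760.
C = 0.03019 × 0.6760 = 0.0204 kg/m³.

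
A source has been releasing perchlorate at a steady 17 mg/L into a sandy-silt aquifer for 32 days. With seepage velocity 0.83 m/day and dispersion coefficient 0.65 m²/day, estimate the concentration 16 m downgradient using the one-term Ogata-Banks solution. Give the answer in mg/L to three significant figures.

For a continuous step input, C/C₀ ≈ ½·erfc((x−vt)/(2√(Dt))).
vt = 0.83 × 32 = 26.56 m and 2√(Dt) = 2√(0.65 × 32) = 9.121 m.
Argument (x−vt)/(2√(Dt)) = (16 − 26.56)/9.121 = -1.158; ½·erfc(-1.158) = 0.9493.
C = 17 × 0.9493 = 16.1 mg/L.

16.1 mg/L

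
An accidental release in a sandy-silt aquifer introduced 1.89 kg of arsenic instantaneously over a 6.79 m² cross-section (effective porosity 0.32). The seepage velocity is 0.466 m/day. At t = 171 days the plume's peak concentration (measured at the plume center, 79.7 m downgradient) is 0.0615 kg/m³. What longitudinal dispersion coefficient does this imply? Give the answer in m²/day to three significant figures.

0.0931 m²/day

At the plume center C_max = M/(n_e·A·√(4πDt)), so D = M²/(4πt·(n_e·A·C_max)²).
n_e·A·C_max = 0.32 × 6.79 × 0.0615 = 0.1336 kg/m.
D = 1.89²/(4π × 171 × 0.1336²) = 0.0931 m²/day.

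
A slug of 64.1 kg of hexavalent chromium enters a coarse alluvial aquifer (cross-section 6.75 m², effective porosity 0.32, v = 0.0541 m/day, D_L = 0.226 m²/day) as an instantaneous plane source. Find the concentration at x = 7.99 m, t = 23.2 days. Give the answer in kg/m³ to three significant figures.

0.420 kg/m³

For an instantaneous plane source, C(x,t) = M/(n_e·A·√(4πDt)) · exp(−(x−vt)²/(4Dt)), with n_e·A the pore (flow) area.
Plume center vt = 0.0541 × 23.2 = 1.25512 m, so the well at 7.99 m is 6.73488 m downgradient of the peak.
√(4πDt) = 8.117 m, giving peak height M/(n_e·A·√(4πDt)) = 64.1/(0.32 × 6.75 × 8.117) = 3.656 kg/m³.
(x−vt)²/(4Dt) = (6.73488)²/(4 × 0.226 × 23.2) = 2.163; exp(−2.163) = 0.1150.
C = 3.656 × 0.1150 = 0.420 kg/m³.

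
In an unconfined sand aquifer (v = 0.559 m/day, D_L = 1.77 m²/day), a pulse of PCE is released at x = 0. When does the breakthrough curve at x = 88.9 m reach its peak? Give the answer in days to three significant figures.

153 days

For the 1D instantaneous-source solution, setting ∂C/∂t = 0 at fixed x gives v²t² + 2Dt − x² = 0, so t = (√(D² + v²x²) − D)/v².
√(D² + v²x²) = √(1.77² + 0.559² × 88.9²) = 49.73; v² = 0.312481.
t = (49.73 − 1.77)/0.312481 = 153 days (vs. the pure-advection estimate x/v = 159 d).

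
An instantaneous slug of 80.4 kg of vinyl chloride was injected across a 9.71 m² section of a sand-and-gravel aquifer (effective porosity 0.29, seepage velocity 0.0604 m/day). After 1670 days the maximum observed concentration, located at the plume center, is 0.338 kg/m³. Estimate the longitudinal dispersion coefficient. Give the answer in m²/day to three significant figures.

0.340 m²/day

At the plume center C_max = M/(n_e·A·√(4πDt)), so D = M²/(4πt·(n_e·A·C_max)²).
n_e·A·C_max = 0.29 × 9.71 × 0.338 = 0.9518 kg/m.
D = 80.4²/(4π × 1670 × 0.9518²) = 0.340 m²/day.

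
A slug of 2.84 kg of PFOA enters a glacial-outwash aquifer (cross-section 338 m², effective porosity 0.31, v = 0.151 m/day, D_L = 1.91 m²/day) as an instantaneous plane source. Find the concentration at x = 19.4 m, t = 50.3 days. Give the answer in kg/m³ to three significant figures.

0.000543 kg/m³

For an instantaneous plane source, C(x,t) = M/(n_e·A·√(4πDt)) · exp(−(x−vt)²/(4Dt)), with n_e·A the pore (flow) area.
Plume center vt = 0.151 × 50.3 = 7.5953 m, so the well at 19.4 m is 11.8047 m downgradient of the peak.
√(4πDt) = 34.75 m, giving peak height M/(n_e·A·√(4πDt)) = 2.84/(0.31 × 338 × 34.75) = 0.0007800 kg/m³.
(x−vt)²/(4Dt) = (11.8047)²/(4 × 1.91 × 50.3) = 0.3626; exp(−0.3626) = 0.6959.
C = 0.0007800 × 0.6959 = 0.000543 kg/m³.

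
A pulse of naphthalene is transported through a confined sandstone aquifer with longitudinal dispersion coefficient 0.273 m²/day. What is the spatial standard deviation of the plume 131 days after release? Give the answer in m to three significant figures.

8.46 m

Dispersive spreading gives a Gaussian with σ² = 2Dt; advection only shifts the center.
σ = √(2 × 0.273 × 131) = 8.46 m.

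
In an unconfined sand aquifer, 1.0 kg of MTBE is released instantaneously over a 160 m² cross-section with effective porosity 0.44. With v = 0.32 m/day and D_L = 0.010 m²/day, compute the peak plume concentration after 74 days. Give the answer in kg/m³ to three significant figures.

The peak of an instantaneous 1D plume sits at x = vt; there the Gaussian factor is 1 and C_max = M/(n_e·A·√(4πDt)), where n_e·A is the pore area the mass is dissolved in.
√(4πDt) = √(4π × 0.010 × 74) = 3.049 m, so C_max = 1.0/(0.44 × 160 × 3.049) = 0.00466 kg/m³.

0.00466 kg/m³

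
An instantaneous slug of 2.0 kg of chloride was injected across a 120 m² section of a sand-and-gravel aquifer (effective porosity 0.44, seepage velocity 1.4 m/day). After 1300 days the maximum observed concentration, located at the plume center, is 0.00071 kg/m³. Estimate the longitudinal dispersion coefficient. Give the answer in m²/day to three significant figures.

At the plume center C_max = M/(n_e·A·√(4πDt)), so D = M²/(4πt·(n_e·A·C_max)²).
n_e·A·C_max = 0.44 × 120 × 0.00071 = 0.03749 kg/m.
D = 2.0²/(4π × 1300 × 0.03749²) = 0.174 m²/day.

0.174 m²/day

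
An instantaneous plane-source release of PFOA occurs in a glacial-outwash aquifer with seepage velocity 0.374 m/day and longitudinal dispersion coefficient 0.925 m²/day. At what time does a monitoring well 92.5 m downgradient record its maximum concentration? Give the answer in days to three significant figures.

For the 1D instantaneous-source solution, setting ∂C/∂t = 0 at fixed x gives v²t² + 2Dt − x² = 0, so t = (√(D² + v²x²) − D)/v².
√(D² + v²x²) = √(0.925² + 0.374² × 92.5²) = 34.61; v² = 0.139876.
t = (34.61 − 0.925)/0.139876 = 241 days (vs. the pure-advection estimate x/v = 247 d).

241 days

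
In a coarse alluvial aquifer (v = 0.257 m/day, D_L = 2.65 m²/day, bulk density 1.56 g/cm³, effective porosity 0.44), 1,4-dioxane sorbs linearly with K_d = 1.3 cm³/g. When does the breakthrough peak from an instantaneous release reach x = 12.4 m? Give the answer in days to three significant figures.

127 days

Retardation factor R = 1 + ρ_b·K_d/n = 1 + 1.56 × 1.3/0.44 = 5.609.
Sorption retards both mechanisms: v_R = v/R = 0.04582 m/day, D_R = D/R = 0.4725 m²/day.
Peak time from v_R²t² + 2D_R t − x² = 0: t = (√(D_R² + v_R²x²) − D_R)/v_R².
√(D_R² + v_R²x²) = √(0.4725² + 0.04582² × 12.4²) = 0.7390; v_R² = 0.002099.
t = (0.7390 − 0.4725)/0.002099 = 127 days.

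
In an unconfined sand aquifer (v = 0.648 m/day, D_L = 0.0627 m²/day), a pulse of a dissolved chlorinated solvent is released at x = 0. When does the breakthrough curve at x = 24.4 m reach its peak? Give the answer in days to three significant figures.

37.5 days

For the 1D instantaneous-source solution, setting ∂C/∂t = 0 at fixed x gives v²t² + 2Dt − x² = 0, so t = (√(D² + v²x²) − D)/v².
√(D² + v²x²) = √(0.0627² + 0.648² × 24.4²) = 15.81; v² = 0.419904.
t = (15.81 − 0.0627)/0.419904 = 37.5 days (vs. the pure-advection estimate x/v = 37.7 d).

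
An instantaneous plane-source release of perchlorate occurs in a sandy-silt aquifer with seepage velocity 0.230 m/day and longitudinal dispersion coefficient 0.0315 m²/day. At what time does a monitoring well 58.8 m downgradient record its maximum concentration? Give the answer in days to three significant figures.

255 days

For the 1D instantaneous-source solution, setting ∂C/∂t = 0 at fixed x gives v²t² + 2Dt − x² = 0, so t = (√(D² + v²x²) − D)/v².
√(D² + v²x²) = √(0.0315² + 0.230² × 58.8²) = 13.52; v² = 0.0529.
t = (13.52 − 0.0315)/0.0529 = 255 days (vs. the pure-advection estimate x/v = 256 d).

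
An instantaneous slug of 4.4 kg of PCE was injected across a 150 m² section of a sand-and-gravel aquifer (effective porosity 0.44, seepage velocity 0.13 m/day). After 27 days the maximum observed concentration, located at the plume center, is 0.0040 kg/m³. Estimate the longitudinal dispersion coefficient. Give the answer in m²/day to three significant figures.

0.819 m²/day

At the plume center C_max = M/(n_e·A·√(4πDt)), so D = M²/(4πt·(n_e·A·C_max)²).
n_e·A·C_max = 0.44 × 150 × 0.0040 = 0.2640 kg/m.
D = 4.4²/(4π × 27 × 0.2640²) = 0.819 m²/day.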